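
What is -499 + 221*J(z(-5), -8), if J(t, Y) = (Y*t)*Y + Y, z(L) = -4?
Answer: -58843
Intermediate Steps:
J(t, Y) = Y + t*Y² (J(t, Y) = t*Y² + Y = Y + t*Y²)
-499 + 221*J(z(-5), -8) = -499 + 221*(-8*(1 - 8*(-4))) = -499 + 221*(-8*(1 + 32)) = -499 + 221*(-8*33) = -499 + 221*(-264) = -499 - 58344 = -58843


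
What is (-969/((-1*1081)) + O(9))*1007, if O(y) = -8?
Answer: -7732753/1081 ≈ -7153.3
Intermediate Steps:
(-969/((-1*1081)) + O(9))*1007 = (-969/((-1*1081)) - 8)*1007 = (-969/(-1081) - 8)*1007 = (-969*(-1/1081) - 8)*1007 = (969/1081 - 8)*1007 = -7679/1081*1007 = -7732753/1081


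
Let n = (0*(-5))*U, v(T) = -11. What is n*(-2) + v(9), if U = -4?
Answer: -11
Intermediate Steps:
n = 0 (n = (0*(-5))*(-4) = 0*(-4) = 0)
n*(-2) + v(9) = 0*(-2) - 11 = 0 - 11 = -11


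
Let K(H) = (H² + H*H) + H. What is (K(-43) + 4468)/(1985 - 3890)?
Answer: -8123/1905 ≈ -4.2640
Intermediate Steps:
K(H) = H + 2*H² (K(H) = (H² + H²) + H = 2*H² + H = H + 2*H²)
(K(-43) + 4468)/(1985 - 3890) = (-43*(1 + 2*(-43)) + 4468)/(1985 - 3890) = (-43*(1 - 86) + 4468)/(-1905) = (-43*(-85) + 4468)*(-1/1905) = (3655 + 4468)*(-1/1905) = 8123*(-1/1905) = -8123/1905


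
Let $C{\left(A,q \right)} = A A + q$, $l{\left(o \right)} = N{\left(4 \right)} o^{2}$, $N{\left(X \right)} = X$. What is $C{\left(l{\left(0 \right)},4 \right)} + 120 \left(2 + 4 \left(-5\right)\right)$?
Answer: $-2156$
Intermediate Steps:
$l{\left(o \right)} = 4 o^{2}$
$C{\left(A,q \right)} = q + A^{2}$ ($C{\left(A,q \right)} = A^{2} + q = q + A^{2}$)
$C{\left(l{\left(0 \right)},4 \right)} + 120 \left(2 + 4 \left(-5\right)\right) = \left(4 + \left(4 \cdot 0^{2}\right)^{2}\right) + 120 \left(2 + 4 \left(-5\right)\right) = \left(4 + \left(4 \cdot 0\right)^{2}\right) + 120 \left(2 - 20\right) = \left(4 + 0^{2}\right) + 120 \left(-18\right) = \left(4 + 0\right) - 2160 = 4 - 2160 = -2156$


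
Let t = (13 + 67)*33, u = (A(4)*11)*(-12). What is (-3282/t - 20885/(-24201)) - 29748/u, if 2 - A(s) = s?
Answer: -109448557/968040 ≈ -113.06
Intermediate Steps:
A(s) = 2 - s
u = 264 (u = ((2 - 1*4)*11)*(-12) = ((2 - 4)*11)*(-12) = -2*11*(-12) = -22*(-12) = 264)
t = 2640 (t = 80*33 = 2640)
(-3282/t - 20885/(-24201)) - 29748/u = (-3282/2640 - 20885/(-24201)) - 29748/264 = (-3282*1/2640 - 20885*(-1/24201)) - 29748/264 = (-547/440 + 20885/24201) - 1*2479/22 = -4048547/10648440 - 2479/22 = -109448557/968040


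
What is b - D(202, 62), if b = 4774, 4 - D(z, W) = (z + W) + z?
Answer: 5236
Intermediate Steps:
D(z, W) = 4 - W - 2*z (D(z, W) = 4 - ((z + W) + z) = 4 - ((W + z) + z) = 4 - (W + 2*z) = 4 + (-W - 2*z) = 4 - W - 2*z)
b - D(202, 62) = 4774 - (4 - 1*62 - 2*202) = 4774 - (4 - 62 - 404) = 4774 - 1*(-462) = 4774 + 462 = 5236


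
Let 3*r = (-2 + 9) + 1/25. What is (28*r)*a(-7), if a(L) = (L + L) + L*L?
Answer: 34496/15 ≈ 2299.7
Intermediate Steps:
a(L) = L**2 + 2*L (a(L) = 2*L + L**2 = L**2 + 2*L)
r = 176/75 (r = ((-2 + 9) + 1/25)/3 = (7 + 1/25)/3 = (1/3)*(176/25) = 176/75 ≈ 2.3467)
(28*r)*a(-7) = (28*(176/75))*(-7*(2 - 7)) = 4928*(-7*(-5))/75 = (4928/75)*35 = 34496/15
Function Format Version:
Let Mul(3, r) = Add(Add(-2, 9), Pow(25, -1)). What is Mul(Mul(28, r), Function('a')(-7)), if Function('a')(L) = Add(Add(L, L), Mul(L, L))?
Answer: Rational(34496, 15) ≈ 2299.7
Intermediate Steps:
Function('a')(L) = Add(Pow(L, 2), Mul(2, L)) (Function('a')(L) = Add(Mul(2, L), Pow(L, 2)) = Add(Pow(L, 2), Mul(2, L)))
r = Rational(176, 75) (r = Mul(Rational(1, 3), Add(Add(-2, 9), Pow(25, -1))) = Mul(Rational(1, 3), Add(7, Rational(1, 25))) = Mul(Rational(1, 3), Rational(176, 25)) = Rational(176, 75) ≈ 2.3467)
Mul(Mul(28, r), Function('a')(-7)) = Mul(Mul(28, Rational(176, 75)), Mul(-7, Add(2, -7))) = Mul(Rational(4928, 75), Mul(-7, -5)) = Mul(Rational(4928, 75), 35) = Rational(34496, 15)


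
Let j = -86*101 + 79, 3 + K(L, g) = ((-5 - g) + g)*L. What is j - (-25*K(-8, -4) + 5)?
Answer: -7687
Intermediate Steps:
K(L, g) = -3 - 5*L (K(L, g) = -3 + ((-5 - g) + g)*L = -3 - 5*L)
j = -8607 (j = -8686 + 79 = -8607)
j - (-25*K(-8, -4) + 5) = -8607 - (-25*(-3 - 5*(-8)) + 5) = -8607 - (-25*(-3 + 40) + 5) = -8607 - (-25*37 + 5) = -8607 - (-925 + 5) = -8607 - 1*(-920) = -8607 + 920 = -7687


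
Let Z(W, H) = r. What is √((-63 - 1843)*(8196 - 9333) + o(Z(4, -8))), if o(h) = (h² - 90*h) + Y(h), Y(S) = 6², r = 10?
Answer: √2166358 ≈ 1471.9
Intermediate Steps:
Y(S) = 36
Z(W, H) = 10
o(h) = 36 + h² - 90*h (o(h) = (h² - 90*h) + 36 = 36 + h² - 90*h)
√((-63 - 1843)*(8196 - 9333) + o(Z(4, -8))) = √((-63 - 1843)*(8196 - 9333) + (36 + 10² - 90*10)) = √(-1906*(-1137) + (36 + 100 - 900)) = √(2167122 - 764) = √2166358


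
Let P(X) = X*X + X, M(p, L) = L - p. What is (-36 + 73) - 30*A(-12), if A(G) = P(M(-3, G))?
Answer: -2123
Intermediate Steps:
P(X) = X + X² (P(X) = X² + X = X + X²)
A(G) = (3 + G)*(4 + G) (A(G) = (G - 1*(-3))*(1 + (G - 1*(-3))) = (G + 3)*(1 + (G + 3)) = (3 + G)*(1 + (3 + G)) = (3 + G)*(4 + G))
(-36 + 73) - 30*A(-12) = (-36 + 73) - 30*(3 - 12)*(4 - 12) = 37 - (-270)*(-8) = 37 - 30*72 = 37 - 2160 = -2123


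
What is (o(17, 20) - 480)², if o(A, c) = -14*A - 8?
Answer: 527076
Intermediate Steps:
o(A, c) = -8 - 14*A
(o(17, 20) - 480)² = ((-8 - 14*17) - 480)² = ((-8 - 238) - 480)² = (-246 - 480)² = (-726)² = 527076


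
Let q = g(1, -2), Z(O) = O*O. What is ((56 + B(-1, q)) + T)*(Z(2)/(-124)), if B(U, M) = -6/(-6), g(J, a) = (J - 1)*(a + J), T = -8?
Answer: -49/31 ≈ -1.5806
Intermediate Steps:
g(J, a) = (-1 + J)*(J + a)
Z(O) = O²
q = 0 (q = 1² - 1*1 - 1*(-2) + 1*(-2) = 1 - 1 + 2 - 2 = 0)
B(U, M) = 1 (B(U, M) = -6*(-⅙) = 1)
((56 + B(-1, q)) + T)*(Z(2)/(-124)) = ((56 + 1) - 8)*(2²/(-124)) = (57 - 8)*(4*(-1/124)) = 49*(-1/31) = -49/31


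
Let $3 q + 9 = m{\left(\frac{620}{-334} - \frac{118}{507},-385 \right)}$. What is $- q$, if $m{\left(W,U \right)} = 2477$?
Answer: $- \frac{2468}{3} \approx -822.67$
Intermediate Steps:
$q = \frac{2468}{3}$ ($q = -3 + \frac{1}{3} \cdot 2477 = -3 + \frac{2477}{3} = \frac{2468}{3} \approx 822.67$)
$- q = \left(-1\right) \frac{2468}{3} = - \frac{2468}{3}$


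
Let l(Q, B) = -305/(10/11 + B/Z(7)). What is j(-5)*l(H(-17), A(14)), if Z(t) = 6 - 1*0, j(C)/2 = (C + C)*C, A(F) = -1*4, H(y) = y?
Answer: -251625/2 ≈ -1.2581e+5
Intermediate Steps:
A(F) = -4
j(C) = 4*C**2 (j(C) = 2*((C + C)*C) = 2*((2*C)*C) = 2*(2*C**2) = 4*C**2)
Z(t) = 6 (Z(t) = 6 + 0 = 6)
l(Q, B) = -305/(10/11 + B/6)
j(-5)*l(H(-17), A(14)) = (4*(-5)**2)*(-20130/(60 + 11*(-4))) = (4*25)*(-20130/(60 - 44)) = 100*(-20130/16) = 100*(-20130*1/16) = 100*(-10065/8) = -251625/2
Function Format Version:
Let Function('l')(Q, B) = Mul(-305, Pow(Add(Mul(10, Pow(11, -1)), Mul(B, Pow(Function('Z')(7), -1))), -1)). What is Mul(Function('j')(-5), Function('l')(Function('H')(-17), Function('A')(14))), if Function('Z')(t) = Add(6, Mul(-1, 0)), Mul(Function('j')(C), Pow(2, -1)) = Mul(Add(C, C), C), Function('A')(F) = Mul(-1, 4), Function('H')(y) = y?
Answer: Rational(-251625, 2) ≈ -1.2581e+5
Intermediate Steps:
Function('A')(F) = -4
Function('j')(C) = Mul(4, Pow(C, 2)) (Function('j')(C) = Mul(2, Mul(Add(C, C), C)) = Mul(2, Mul(Mul(2, C), C)) = Mul(2, Mul(2, Pow(C, 2))) = Mul(4, Pow(C, 2)))
Function('Z')(t) = 6 (Function('Z')(t) = Add(6, 0) = 6)
Function('l')(Q, B) = Mul(-305, Pow(Add(Rational(10, 11), Mul(Rational(1, 6), B)), -1)) (Function('l')(Q, B) = Mul(-305, Pow(Add(Mul(10, Pow(11, -1)), Mul(B, Pow(6, -1))), -1)) = Mul(-305, Pow(Add(Mul(10, Rational(1, 11)), Mul(B, Rational(1, 6))), -1)) = Mul(-305, Pow(Add(Rational(10, 11), Mul(Rational(1, 6), B)), -1)))
Mul(Function('j')(-5), Function('l')(Function('H')(-17), Function('A')(14))) = Mul(Mul(4, Pow(-5, 2)), Mul(-20130, Pow(Add(60, Mul(11, -4)), -1))) = Mul(Mul(4, 25), Mul(-20130, Pow(Add(60, -44), -1))) = Mul(100, Mul(-20130, Pow(16, -1))) = Mul(100, Mul(-20130, Rational(1, 16))) = Mul(100, Rational(-10065, 8)) = Rational(-251625, 2)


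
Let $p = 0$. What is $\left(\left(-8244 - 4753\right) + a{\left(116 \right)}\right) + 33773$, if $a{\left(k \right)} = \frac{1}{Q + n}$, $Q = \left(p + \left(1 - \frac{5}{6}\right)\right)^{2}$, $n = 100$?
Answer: $\frac{74814412}{3601} \approx 20776.0$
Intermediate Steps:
$Q = \frac{1}{36}$ ($Q = \left(0 + \left(1 - \frac{5}{6}\right)\right)^{2} = \left(0 + \frac{1}{6}\right)^{2} = \left(\frac{1}{6}\right)^{2} = \frac{1}{36} \approx 0.027778$)
$a{\left(k \right)} = \frac{36}{3601}$ ($a{\left(k \right)} = \frac{1}{\frac{1}{36} + 100} = \frac{1}{\frac{3601}{36}} = \frac{36}{3601}$)
$\left(\left(-8244 - 4753\right) + a{\left(116 \right)}\right) + 33773 = \left(\left(-8244 - 4753\right) + \frac{36}{3601}\right) + 33773 = \left(-12997 + \frac{36}{3601}\right) + 33773 = - \frac{46802161}{3601} + 33773 = \frac{74814412}{3601}$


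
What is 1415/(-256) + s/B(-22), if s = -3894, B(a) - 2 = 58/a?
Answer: 10955599/1792 ≈ 6113.6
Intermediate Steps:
B(a) = 2 + 58/a
1415/(-256) + s/B(-22) = 1415/(-256) - 3894/(2 + 58/(-22)) = 1415*(-1/256) - 3894/(2 + 58*(-1/22)) = -1415/256 - 3894/(2 - 29/11) = -1415/256 - 3894/(-7/11) = -1415/256 - 3894*(-11/7) = -1415/256 + 42834/7 = 10955599/1792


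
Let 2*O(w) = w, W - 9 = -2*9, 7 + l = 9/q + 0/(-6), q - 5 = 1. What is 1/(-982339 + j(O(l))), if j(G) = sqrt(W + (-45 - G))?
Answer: -3929356/3859959643889 - 2*I*sqrt(205)/3859959643889 ≈ -1.018e-6 - 7.4186e-12*I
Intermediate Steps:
q = 6 (q = 5 + 1 = 6)
l = -11/2 (l = -7 + (9/6 + 0/(-6)) = -7 + (9*(1/6) + 0*(-1/6)) = -7 + (3/2 + 0) = -7 + 3/2 = -11/2 ≈ -5.5000)
W = -9 (W = 9 - 2*9 = 9 - 18 = -9)
O(w) = w/2
j(G) = sqrt(-54 - G) (j(G) = sqrt(-9 + (-45 - G)) = sqrt(-54 - G))
1/(-982339 + j(O(l))) = 1/(-982339 + sqrt(-54 - (-11)/(2*2))) = 1/(-982339 + sqrt(-54 - 1*(-11/4))) = 1/(-982339 + sqrt(-54 + 11/4)) = 1/(-982339 + sqrt(-205/4)) = 1/(-982339 + I*sqrt(205)/2)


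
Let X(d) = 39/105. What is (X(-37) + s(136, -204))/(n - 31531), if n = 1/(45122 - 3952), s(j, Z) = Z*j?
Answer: 7995436318/9086918883 ≈ 0.87988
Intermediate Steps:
X(d) = 13/35 (X(d) = 39*(1/105) = 13/35)
n = 1/41170 ≈ 2.4290e-5
(X(-37) + s(136, -204))/(n - 31531) = (13/35 - 204*136)/(1/41170 - 31531) = (13/35 - 27744)/(-1298131269/41170) = -971027/35*(-41170/1298131269) = 7995436318/9086918883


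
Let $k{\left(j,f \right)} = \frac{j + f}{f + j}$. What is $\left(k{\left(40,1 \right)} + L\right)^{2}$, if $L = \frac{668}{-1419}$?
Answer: $\frac{564001}{2013561} \approx 0.2801$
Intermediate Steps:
$k{\left(j,f \right)} = 1$ ($k{\left(j,f \right)} = \frac{f + j}{f + j} = 1$)
$L = - \frac{668}{1419}$ ($L = 668 \left(- \frac{1}{1419}\right) = - \frac{668}{1419} \approx -0.47075$)
$\left(k{\left(40,1 \right)} + L\right)^{2} = \left(1 - \frac{668}{1419}\right)^{2} = \left(\frac{751}{1419}\right)^{2} = \frac{564001}{2013561}$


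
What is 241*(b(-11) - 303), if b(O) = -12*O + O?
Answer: -43862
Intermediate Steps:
b(O) = -11*O
241*(b(-11) - 303) = 241*(-11*(-11) - 303) = 241*(121 - 303) = 241*(-182) = -43862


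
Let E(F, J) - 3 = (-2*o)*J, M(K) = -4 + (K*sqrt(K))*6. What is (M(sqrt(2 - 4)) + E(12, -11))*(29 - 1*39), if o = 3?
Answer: -650 - 60*(-2)**(3/4) ≈ -578.65 - 71.352*I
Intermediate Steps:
M(K) = -4 + 6*K**(3/2) (M(K) = -4 + K**(3/2)*6 = -4 + 6*K**(3/2))
E(F, J) = 3 - 6*J (E(F, J) = 3 + (-2*3)*J = 3 - 6*J)
(M(sqrt(2 - 4)) + E(12, -11))*(29 - 1*39) = ((-4 + 6*(sqrt(2 - 4))**(3/2)) + (3 - 6*(-11)))*(29 - 1*39) = ((-4 + 6*(sqrt(-2))**(3/2)) + (3 + 66))*(29 - 39) = ((-4 + 6*(I*sqrt(2))**(3/2)) + 69)*(-10) = ((-4 + 6*(2**(3/4)*I**(3/2))) + 69)*(-10) = ((-4 + 6*2**(3/4)*I**(3/2)) + 69)*(-10) = (65 + 6*2**(3/4)*I**(3/2))*(-10) = -650 - 60*2**(3/4)*I**(3/2)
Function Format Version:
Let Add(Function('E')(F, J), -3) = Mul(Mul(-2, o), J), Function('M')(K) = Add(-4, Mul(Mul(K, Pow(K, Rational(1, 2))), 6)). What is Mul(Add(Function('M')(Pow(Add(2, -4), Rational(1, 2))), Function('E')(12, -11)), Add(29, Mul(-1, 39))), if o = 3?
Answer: Add(-650, Mul(-60, Pow(-2, Rational(3, 4)))) ≈ Add(-578.65, Mul(-71.352, I))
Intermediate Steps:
Function('M')(K) = Add(-4, Mul(6, Pow(K, Rational(3, 2)))) (Function('M')(K) = Add(-4, Mul(Pow(K, Rational(3, 2)), 6)) = Add(-4, Mul(6, Pow(K, Rational(3, 2)))))
Function('E')(F, J) = Add(3, Mul(-6, J)) (Function('E')(F, J) = Add(3, Mul(Mul(-2, 3), J)) = Add(3, Mul(-6, J)))
Mul(Add(Function('M')(Pow(Add(2, -4), Rational(1, 2))), Function('E')(12, -11)), Add(29, Mul(-1, 39))) = Mul(Add(Add(-4, Mul(6, Pow(Pow(Add(2, -4), Rational(1, 2)), Rational(3, 2)))), Add(3, Mul(-6, -11))), Add(29, Mul(-1, 39))) = Mul(Add(Add(-4, Mul(6, Pow(Pow(-2, Rational(1, 2)), Rational(3, 2)))), Add(3, 66)), Add(29, -39)) = Mul(Add(Add(-4, Mul(6, Pow(Mul(I, Pow(2, Rational(1, 2))), Rational(3, 2)))), 69), -10) = Mul(Add(Add(-4, Mul(6, Mul(Pow(2, Rational(3, 4)), Pow(I, Rational(3, 2))))), 69), -10) = Mul(Add(Add(-4, Mul(6, Pow(2, Rational(3, 4)), Pow(I, Rational(3, 2)))), 69), -10) = Mul(Add(65, Mul(6, Pow(2, Rational(3, 4)), Pow(I, Rational(3, 2)))), -10) = Add(-650, Mul(-60, Pow(2, Rational(3, 4)), Pow(I, Rational(3, 2))))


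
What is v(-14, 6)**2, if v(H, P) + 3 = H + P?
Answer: 121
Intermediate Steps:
v(H, P) = -3 + H + P (v(H, P) = -3 + (H + P) = -3 + H + P)
v(-14, 6)**2 = (-3 - 14 + 6)**2 = (-11)**2 = 121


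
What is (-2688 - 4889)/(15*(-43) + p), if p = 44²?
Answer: -7577/1291 ≈ -5.8691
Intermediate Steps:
p = 1936
(-2688 - 4889)/(15*(-43) + p) = (-2688 - 4889)/(15*(-43) + 1936) = -7577/(-645 + 1936) = -7577/1291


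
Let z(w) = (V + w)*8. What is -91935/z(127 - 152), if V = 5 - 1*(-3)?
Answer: 91935/136 ≈ 675.99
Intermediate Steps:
V = 8 (V = 5 + 3 = 8)
z(w) = 64 + 8*w (z(w) = (8 + w)*8 = 64 + 8*w)
-91935/z(127 - 152) = -91935/(64 + 8*(127 - 152)) = -91935/(64 + 8*(-25)) = -91935/(64 - 200) = -91935/(-136) = -91935*(-1/136) = 91935/136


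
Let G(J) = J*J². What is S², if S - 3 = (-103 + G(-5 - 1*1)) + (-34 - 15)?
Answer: 133225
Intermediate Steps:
G(J) = J³
S = -365 (S = 3 + ((-103 + (-5 - 1*1)³) + (-34 - 15)) = 3 + ((-103 + (-5 - 1)³) - 49) = 3 + ((-103 + (-6)³) - 49) = 3 + ((-103 - 216) - 49) = 3 + (-319 - 49) = 3 - 368 = -365)
S² = (-365)² = 133225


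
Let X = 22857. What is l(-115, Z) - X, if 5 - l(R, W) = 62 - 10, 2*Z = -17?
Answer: -22904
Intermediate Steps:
Z = -17/2 (Z = (½)*(-17) = -17/2 ≈ -8.5000)
l(R, W) = -47 (l(R, W) = 5 - (62 - 10) = 5 - 1*52 = 5 - 52 = -47)
l(-115, Z) - X = -47 - 1*22857 = -47 - 22857 = -22904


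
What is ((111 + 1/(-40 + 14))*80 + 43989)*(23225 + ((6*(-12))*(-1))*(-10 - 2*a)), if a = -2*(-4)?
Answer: 14674998721/13 ≈ 1.1288e+9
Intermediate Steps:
a = 8
((111 + 1/(-40 + 14))*80 + 43989)*(23225 + ((6*(-12))*(-1))*(-10 - 2*a)) = ((111 + 1/(-40 + 14))*80 + 43989)*(23225 + ((6*(-12))*(-1))*(-10 - 2*8)) = ((111 + 1/(-26))*80 + 43989)*(23225 + (-72*(-1))*(-10 - 16)) = ((111 - 1/26)*80 + 43989)*(23225 + 72*(-26)) = ((2885/26)*80 + 43989)*(23225 - 1872) = (115400/13 + 43989)*21353 = (687257/13)*21353 = 14674998721/13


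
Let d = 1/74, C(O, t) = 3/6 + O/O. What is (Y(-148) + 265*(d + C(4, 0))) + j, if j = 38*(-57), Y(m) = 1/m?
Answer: -261209/148 ≈ -1764.9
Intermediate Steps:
C(O, t) = 3/2 (C(O, t) = 3*(1/6) + 1 = 1/2 + 1 = 3/2)
d = 1/74 ≈ 0.013514
j = -2166
(Y(-148) + 265*(d + C(4, 0))) + j = (1/(-148) + 265*(1/74 + 3/2)) - 2166 = (-1/148 + 265*(56/37)) - 2166 = (-1/148 + 14840/37) - 2166 = 59359/148 - 2166 = -261209/148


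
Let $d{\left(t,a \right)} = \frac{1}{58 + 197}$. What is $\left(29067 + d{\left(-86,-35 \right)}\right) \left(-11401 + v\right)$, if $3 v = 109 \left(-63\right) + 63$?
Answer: $- \frac{101315803534}{255} \approx -3.9732 \cdot 10^{8}$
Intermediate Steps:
$d{\left(t,a \right)} = \frac{1}{255}$
$v = -2268$ ($v = \frac{109 \left(-63\right) + 63}{3} = \frac{-6867 + 63}{3} = \frac{1}{3} \left(-6804\right) = -2268$)
$\left(29067 + d{\left(-86,-35 \right)}\right) \left(-11401 + v\right) = \left(29067 + \frac{1}{255}\right) \left(-11401 - 2268\right) = \frac{7412086}{255} \left(-13669\right) = - \frac{101315803534}{255}$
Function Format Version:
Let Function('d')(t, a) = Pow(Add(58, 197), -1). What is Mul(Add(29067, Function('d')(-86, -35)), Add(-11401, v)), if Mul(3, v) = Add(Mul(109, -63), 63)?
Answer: Rational(-101315803534, 255) ≈ -3.9732e+8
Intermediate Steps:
Function('d')(t, a) = Rational(1, 255) (Function('d')(t, a) = Pow(255, -1) = Rational(1, 255))
v = -2268 (v = Mul(Rational(1, 3), Add(Mul(109, -63), 63)) = Mul(Rational(1, 3), Add(-6867, 63)) = Mul(Rational(1, 3), -6804) = -2268)
Mul(Add(29067, Function('d')(-86, -35)), Add(-11401, v)) = Mul(Add(29067, Rational(1, 255)), Add(-11401, -2268)) = Mul(Rational(7412086, 255), -13669) = Rational(-101315803534, 255)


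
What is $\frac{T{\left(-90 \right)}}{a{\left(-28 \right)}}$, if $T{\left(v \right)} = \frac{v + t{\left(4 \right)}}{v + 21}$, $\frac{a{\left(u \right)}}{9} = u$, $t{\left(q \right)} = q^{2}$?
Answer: $- \frac{37}{8694} \approx -0.0042558$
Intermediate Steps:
$a{\left(u \right)} = 9 u$
$T{\left(v \right)} = \frac{16 + v}{21 + v}$ ($T{\left(v \right)} = \frac{v + 4^{2}}{v + 21} = \frac{v + 16}{21 + v} = \frac{16 + v}{21 + v}$)
$\frac{T{\left(-90 \right)}}{a{\left(-28 \right)}} = \frac{\frac{1}{21 - 90} \left(16 - 90\right)}{9 \left(-28\right)} = \frac{\frac{1}{-69} \left(-74\right)}{-252} = \left(- \frac{1}{69}\right) \left(-74\right) \left(- \frac{1}{252}\right) = \frac{74}{69} \left(- \frac{1}{252}\right) = - \frac{37}{8694}$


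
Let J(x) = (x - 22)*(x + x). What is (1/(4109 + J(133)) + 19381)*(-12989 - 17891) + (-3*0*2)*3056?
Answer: -4026010484736/6727 ≈ -5.9848e+8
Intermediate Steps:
J(x) = 2*x*(-22 + x) (J(x) = (-22 + x)*(2*x) = 2*x*(-22 + x))
(1/(4109 + J(133)) + 19381)*(-12989 - 17891) + (-3*0*2)*3056 = (1/(4109 + 2*133*(-22 + 133)) + 19381)*(-12989 - 17891) + (-3*0*2)*3056 = (1/(4109 + 2*133*111) + 19381)*(-30880) + (0*2)*3056 = (1/(4109 + 29526) + 19381)*(-30880) + 0*3056 = (1/33635 + 19381)*(-30880) + 0 = (651879936/33635)*(-30880) + 0 = -4026010484736/6727 + 0 = -4026010484736/6727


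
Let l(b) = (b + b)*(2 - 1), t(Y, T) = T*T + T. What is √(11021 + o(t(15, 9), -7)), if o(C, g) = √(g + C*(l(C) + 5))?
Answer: √(11021 + √16643) ≈ 105.59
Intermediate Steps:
t(Y, T) = T + T² (t(Y, T) = T² + T = T + T²)
l(b) = 2*b (l(b) = (2*b)*1 = 2*b)
o(C, g) = √(g + C*(5 + 2*C)) (o(C, g) = √(g + C*(2*C + 5)) = √(g + C*(5 + 2*C)))
√(11021 + o(t(15, 9), -7)) = √(11021 + √(-7 + 2*(9*(1 + 9))² + 5*(9*(1 + 9)))) = √(11021 + √(-7 + 2*(9*10)² + 5*(9*10))) = √(11021 + √(-7 + 2*90² + 5*90)) = √(11021 + √(-7 + 2*8100 + 450)) = √(11021 + √(-7 + 16200 + 450)) = √(11021 + √16643)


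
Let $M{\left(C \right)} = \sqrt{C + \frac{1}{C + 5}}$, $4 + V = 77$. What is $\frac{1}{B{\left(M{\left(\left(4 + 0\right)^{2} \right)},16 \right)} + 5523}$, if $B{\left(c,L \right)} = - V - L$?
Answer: $\frac{1}{5434} \approx 0.00018403$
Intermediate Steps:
$V = 73$ ($V = -4 + 77 = 73$)
$M{\left(C \right)} = \sqrt{C + \frac{1}{5 + C}}$
$B{\left(c,L \right)} = -73 - L$ ($B{\left(c,L \right)} = \left(-1\right) 73 - L = -73 - L$)
$\frac{1}{B{\left(M{\left(\left(4 + 0\right)^{2} \right)},16 \right)} + 5523} = \frac{1}{\left(-73 - 16\right) + 5523} = \frac{1}{-89 + 5523} = \frac{1}{5434}$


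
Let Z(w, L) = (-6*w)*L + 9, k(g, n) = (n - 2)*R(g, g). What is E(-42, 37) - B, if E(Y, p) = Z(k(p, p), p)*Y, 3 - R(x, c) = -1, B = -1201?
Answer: 1306183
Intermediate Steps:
R(x, c) = 4 (R(x, c) = 3 - 1*(-1) = 3 + 1 = 4)
k(g, n) = -8 + 4*n (k(g, n) = (n - 2)*4 = (-2 + n)*4 = -8 + 4*n)
Z(w, L) = 9 - 6*L*w (Z(w, L) = -6*L*w + 9 = 9 - 6*L*w)
E(Y, p) = Y*(9 - 6*p*(-8 + 4*p)) (E(Y, p) = (9 - 6*p*(-8 + 4*p))*Y = Y*(9 - 6*p*(-8 + 4*p)))
E(-42, 37) - B = -3*(-42)*(-3 + 8*37*(-2 + 37)) - 1*(-1201) = -3*(-42)*(-3 + 8*37*35) + 1201 = -3*(-42)*(-3 + 10360) + 1201 = -3*(-42)*10357 + 1201 = 1304982 + 1201 = 1306183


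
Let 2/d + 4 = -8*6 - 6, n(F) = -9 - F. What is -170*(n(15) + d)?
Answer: 118490/29 ≈ 4085.9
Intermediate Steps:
d = -1/29 (d = 2/(-4 + (-8*6 - 6)) = 2/(-4 + (-48 - 6)) = 2/(-4 - 54) = 2/(-58) = 2*(-1/58) = -1/29 ≈ -0.034483)
-170*(n(15) + d) = -170*((-9 - 1*15) - 1/29) = -170*((-9 - 15) - 1/29) = -170*(-24 - 1/29) = -170*(-697/29) = 118490/29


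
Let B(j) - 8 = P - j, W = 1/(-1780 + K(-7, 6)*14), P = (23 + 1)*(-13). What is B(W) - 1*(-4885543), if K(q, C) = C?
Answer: 8285365345/1696 ≈ 4.8852e+6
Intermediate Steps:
P = -312 (P = 24*(-13) = -312)
W = -1/1696 (W = 1/(-1780 + 6*14) = 1/(-1780 + 84) = 1/(-1696) = -1/1696 ≈ -0.00058962)
B(j) = -304 - j (B(j) = 8 + (-312 - j) = -304 - j)
B(W) - 1*(-4885543) = (-304 - 1*(-1/1696)) - 1*(-4885543) = (-304 + 1/1696) + 4885543 = -515583/1696 + 4885543 = 8285365345/1696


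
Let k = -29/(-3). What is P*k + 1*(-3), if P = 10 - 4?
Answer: 55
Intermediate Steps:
P = 6
k = 29/3 (k = -29*(-⅓) = 29/3 ≈ 9.6667)
P*k + 1*(-3) = 6*(29/3) + 1*(-3) = 58 - 3 = 55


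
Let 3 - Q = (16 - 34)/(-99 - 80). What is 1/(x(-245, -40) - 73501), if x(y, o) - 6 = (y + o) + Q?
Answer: -179/13206101 ≈ -1.3554e-5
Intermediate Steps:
Q = 519/179 (Q = 3 - (16 - 34)/(-99 - 80) = 3 - (-18)/(-179) = 3 - (-18)*(-1)/179 = 3 - 1*18/179 = 3 - 18/179 = 519/179 ≈ 2.8994)
x(y, o) = 1593/179 + o + y (x(y, o) = 6 + ((y + o) + 519/179) = 6 + ((o + y) + 519/179) = 6 + (519/179 + o + y) = 1593/179 + o + y)
1/(x(-245, -40) - 73501) = 1/((1593/179 - 40 - 245) - 73501) = 1/(-49422/179 - 73501) = 1/(-13206101/179) = -179/13206101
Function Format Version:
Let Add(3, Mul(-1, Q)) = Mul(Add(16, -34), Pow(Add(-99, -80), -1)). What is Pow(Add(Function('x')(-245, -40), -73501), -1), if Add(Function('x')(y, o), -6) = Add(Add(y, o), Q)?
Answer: Rational(-179, 13206101) ≈ -1.3554e-5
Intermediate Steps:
Q = Rational(519, 179) (Q = Add(3, Mul(-1, Mul(Add(16, -34), Pow(Add(-99, -80), -1)))) = Add(3, Mul(-1, Mul(-18, Pow(-179, -1)))) = Add(3, Mul(-1, Mul(-18, Rational(-1, 179)))) = Add(3, Mul(-1, Rational(18, 179))) = Add(3, Rational(-18, 179)) = Rational(519, 179) ≈ 2.8994)
Function('x')(y, o) = Add(Rational(1593, 179), o, y) (Function('x')(y, o) = Add(6, Add(Add(y, o), Rational(519, 179))) = Add(6, Add(Add(o, y), Rational(519, 179))) = Add(6, Add(Rational(519, 179), o, y)) = Add(Rational(1593, 179), o, y))
Pow(Add(Function('x')(-245, -40), -73501), -1) = Pow(Add(Add(Rational(1593, 179), -40, -245), -73501), -1) = Pow(Add(Rational(-49422, 179), -73501), -1) = Pow(Rational(-13206101, 179), -1) = Rational(-179, 13206101)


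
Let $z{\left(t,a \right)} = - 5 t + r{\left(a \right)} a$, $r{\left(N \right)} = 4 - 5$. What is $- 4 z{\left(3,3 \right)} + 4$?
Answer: $76$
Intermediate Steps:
$r{\left(N \right)} = -1$
$z{\left(t,a \right)} = - a - 5 t$ ($z{\left(t,a \right)} = - 5 t - a = - a - 5 t$)
$- 4 z{\left(3,3 \right)} + 4 = - 4 \left(\left(-1\right) 3 - 15\right) + 4 = - 4 \left(-3 - 15\right) + 4 = \left(-4\right) \left(-18\right) + 4 = 72 + 4 = 76$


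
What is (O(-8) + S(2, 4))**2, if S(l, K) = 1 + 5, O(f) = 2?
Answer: 64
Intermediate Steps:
S(l, K) = 6
(O(-8) + S(2, 4))**2 = (2 + 6)**2 = 8**2 = 64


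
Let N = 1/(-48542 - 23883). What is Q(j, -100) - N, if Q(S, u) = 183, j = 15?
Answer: 13253776/72425 ≈ 183.00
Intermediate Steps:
N = -1/72425 (N = 1/(-72425) = -1/72425 ≈ -1.3807e-5)
Q(j, -100) - N = 183 - 1*(-1/72425) = 183 + 1/72425 = 13253776/72425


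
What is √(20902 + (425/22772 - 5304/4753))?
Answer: √1249243078122221549/7731094 ≈ 144.57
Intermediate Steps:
√(20902 + (425/22772 - 5304/4753)) = √(20902 - 118762663/108235316) = √(2262215812369/108235316) = √1249243078122221549/7731094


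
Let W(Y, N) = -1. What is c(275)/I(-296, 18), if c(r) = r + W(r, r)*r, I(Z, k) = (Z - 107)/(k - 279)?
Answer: 0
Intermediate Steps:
I(Z, k) = (-107 + Z)/(-279 + k)
c(r) = 0 (c(r) = r - r = 0)
c(275)/I(-296, 18) = 0/(((-107 - 296)/(-279 + 18))) = 0/((-403/(-261))) = 0/((-1/261*(-403))) = 0/(403/261) = 0*(261/403) = 0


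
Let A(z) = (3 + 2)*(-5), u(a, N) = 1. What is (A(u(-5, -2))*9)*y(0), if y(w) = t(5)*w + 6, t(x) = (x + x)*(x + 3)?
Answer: -1350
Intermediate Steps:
t(x) = 2*x*(3 + x) (t(x) = (2*x)*(3 + x) = 2*x*(3 + x))
A(z) = -25 (A(z) = 5*(-5) = -25)
y(w) = 6 + 80*w (y(w) = (2*5*(3 + 5))*w + 6 = (2*5*8)*w + 6 = 80*w + 6 = 6 + 80*w)
(A(u(-5, -2))*9)*y(0) = (-25*9)*(6 + 80*0) = -225*(6 + 0) = -225*6 = -1350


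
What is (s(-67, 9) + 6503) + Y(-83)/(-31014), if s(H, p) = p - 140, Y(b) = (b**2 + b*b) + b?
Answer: 65869171/10338 ≈ 6371.6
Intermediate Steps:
Y(b) = b + 2*b**2 (Y(b) = (b**2 + b**2) + b = 2*b**2 + b = b + 2*b**2)
s(H, p) = -140 + p
(s(-67, 9) + 6503) + Y(-83)/(-31014) = ((-140 + 9) + 6503) - 83*(1 + 2*(-83))/(-31014) = (-131 + 6503) - 83*(1 - 166)*(-1/31014) = 6372 - 83*(-165)*(-1/31014) = 6372 + 13695*(-1/31014) = 6372 - 4565/10338 = 65869171/10338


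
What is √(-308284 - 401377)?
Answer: I*√709661 ≈ 842.41*I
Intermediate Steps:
√(-308284 - 401377) = √(-709661) = I*√709661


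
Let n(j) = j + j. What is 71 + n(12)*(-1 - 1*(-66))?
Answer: 1631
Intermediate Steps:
n(j) = 2*j
71 + n(12)*(-1 - 1*(-66)) = 71 + (2*12)*(-1 - 1*(-66)) = 71 + 24*(-1 + 66) = 71 + 24*65 = 71 + 1560 = 1631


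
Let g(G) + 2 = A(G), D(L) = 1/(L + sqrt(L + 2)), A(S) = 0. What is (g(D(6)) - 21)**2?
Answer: 529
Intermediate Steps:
D(L) = 1/(L + sqrt(2 + L))
g(G) = -2 (g(G) = -2 + 0 = -2)
(g(D(6)) - 21)**2 = (-2 - 21)**2 = (-23)**2 = 529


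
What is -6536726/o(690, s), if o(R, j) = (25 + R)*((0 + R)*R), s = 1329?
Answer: -3268363/170205750 ≈ -0.019202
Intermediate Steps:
o(R, j) = R**2*(25 + R) (o(R, j) = (25 + R)*(R*R) = (25 + R)*R**2 = R**2*(25 + R))
-6536726/o(690, s) = -6536726*1/(476100*(25 + 690)) = -6536726/(476100*715) = -6536726/340411500 = -6536726*1/340411500 = -3268363/170205750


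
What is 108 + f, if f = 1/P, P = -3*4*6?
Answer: 7775/72 ≈ 107.99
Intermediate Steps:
P = -72 (P = -12*6 = -72)
f = -1/72 (f = 1/(-72) = -1/72 ≈ -0.013889)
108 + f = 108 - 1/72 = 7775/72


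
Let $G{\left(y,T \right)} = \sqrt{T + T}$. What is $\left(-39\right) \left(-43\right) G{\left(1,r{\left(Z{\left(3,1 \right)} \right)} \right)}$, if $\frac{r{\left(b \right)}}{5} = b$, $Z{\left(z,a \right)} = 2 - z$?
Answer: $1677 i \sqrt{10} \approx 5303.1 i$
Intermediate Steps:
$r{\left(b \right)} = 5 b$
$G{\left(y,T \right)} = \sqrt{2} \sqrt{T}$ ($G{\left(y,T \right)} = \sqrt{2 T} = \sqrt{2} \sqrt{T}$)
$\left(-39\right) \left(-43\right) G{\left(1,r{\left(Z{\left(3,1 \right)} \right)} \right)} = \left(-39\right) \left(-43\right) \sqrt{2} \sqrt{5 \left(2 - 3\right)} = 1677 \sqrt{2} \sqrt{5 \left(2 - 3\right)} = 1677 \sqrt{2} \sqrt{5 \left(-1\right)} = 1677 \sqrt{2} \sqrt{-5} = 1677 \sqrt{2} i \sqrt{5} = 1677 i \sqrt{10}$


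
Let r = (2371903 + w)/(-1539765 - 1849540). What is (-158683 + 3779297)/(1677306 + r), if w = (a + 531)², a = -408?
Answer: 6135682566635/2842449612649 ≈ 2.1586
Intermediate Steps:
w = 15129 (w = (-408 + 531)² = 123² = 15129)
r = -2387032/3389305 (r = (2371903 + 15129)/(-1539765 - 1849540) = 2387032/(-3389305) = 2387032*(-1/3389305) = -2387032/3389305 ≈ -0.70428)
(-158683 + 3779297)/(1677306 + r) = (-158683 + 3779297)/(1677306 - 2387032/3389305) = 3620614/(5684899225298/3389305) = 3620614*(3389305/5684899225298) = 6135682566635/2842449612649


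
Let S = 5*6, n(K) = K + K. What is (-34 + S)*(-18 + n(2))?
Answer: 56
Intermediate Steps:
n(K) = 2*K
S = 30
(-34 + S)*(-18 + n(2)) = (-34 + 30)*(-18 + 2*2) = -4*(-18 + 4) = -4*(-14) = 56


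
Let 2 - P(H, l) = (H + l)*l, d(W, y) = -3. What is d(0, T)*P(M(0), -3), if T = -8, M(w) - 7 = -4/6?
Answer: -36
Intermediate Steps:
M(w) = 19/3 (M(w) = 7 - 4/6 = 7 - 4*⅙ = 7 - ⅔ = 19/3)
P(H, l) = 2 - l*(H + l) (P(H, l) = 2 - (H + l)*l = 2 - l*(H + l))
d(0, T)*P(M(0), -3) = -3*(2 - 1*(-3)² - 1*19/3*(-3)) = -3*(2 - 1*9 + 19) = -3*(2 - 9 + 19) = -3*12 = -36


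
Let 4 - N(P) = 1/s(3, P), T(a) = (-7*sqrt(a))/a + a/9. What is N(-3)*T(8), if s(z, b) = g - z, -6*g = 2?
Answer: 172/45 - 301*sqrt(2)/40 ≈ -6.8197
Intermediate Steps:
g = -1/3 (g = -1/6*2 = -1/3 ≈ -0.33333)
s(z, b) = -1/3 - z
T(a) = -7/sqrt(a) + a/9 (T(a) = -7/sqrt(a) + a*(1/9) = -7/sqrt(a) + a/9)
N(P) = 43/10 (N(P) = 4 - 1/(-1/3 - 1*3) = 4 - 1/(-1/3 - 3) = 4 - 1/(-10/3) = 4 - 1*(-3/10) = 4 + 3/10 = 43/10)
N(-3)*T(8) = 43*(-7*sqrt(2)/4 + (1/9)*8)/10 = 43*(-7*sqrt(2)/4 + 8/9)/10 = 43*(8/9 - 7*sqrt(2)/4)/10 = 172/45 - 301*sqrt(2)/40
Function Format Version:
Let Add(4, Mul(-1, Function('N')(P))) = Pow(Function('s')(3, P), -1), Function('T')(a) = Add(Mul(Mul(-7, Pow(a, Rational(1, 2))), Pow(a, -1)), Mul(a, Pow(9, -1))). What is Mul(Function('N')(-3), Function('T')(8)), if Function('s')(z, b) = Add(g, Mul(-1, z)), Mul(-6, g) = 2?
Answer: Add(Rational(172, 45), Mul(Rational(-301, 40), Pow(2, Rational(1, 2)))) ≈ -6.8197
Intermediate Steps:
g = Rational(-1, 3) (g = Mul(Rational(-1, 6), 2) = Rational(-1, 3) ≈ -0.33333)
Function('s')(z, b) = Add(Rational(-1, 3), Mul(-1, z))
Function('T')(a) = Add(Mul(-7, Pow(a, Rational(-1, 2))), Mul(Rational(1, 9), a)) (Function('T')(a) = Add(Mul(-7, Pow(a, Rational(-1, 2))), Mul(a, Rational(1, 9))) = Add(Mul(-7, Pow(a, Rational(-1, 2))), Mul(Rational(1, 9), a)))
Function('N')(P) = Rational(43, 10) (Function('N')(P) = Add(4, Mul(-1, Pow(Add(Rational(-1, 3), Mul(-1, 3)), -1))) = Add(4, Mul(-1, Pow(Add(Rational(-1, 3), -3), -1))) = Add(4, Mul(-1, Pow(Rational(-10, 3), -1))) = Add(4, Mul(-1, Rational(-3, 10))) = Add(4, Rational(3, 10)) = Rational(43, 10))
Mul(Function('N')(-3), Function('T')(8)) = Mul(Rational(43, 10), Add(Mul(-7, Pow(8, Rational(-1, 2))), Mul(Rational(1, 9), 8))) = Mul(Rational(43, 10), Add(Mul(-7, Mul(Rational(1, 4), Pow(2, Rational(1, 2)))), Rational(8, 9))) = Mul(Rational(43, 10), Add(Mul(Rational(-7, 4), Pow(2, Rational(1, 2))), Rational(8, 9))) = Mul(Rational(43, 10), Add(Rational(8, 9), Mul(Rational(-7, 4), Pow(2, Rational(1, 2))))) = Add(Rational(172, 45), Mul(Rational(-301, 40), Pow(2, Rational(1, 2))))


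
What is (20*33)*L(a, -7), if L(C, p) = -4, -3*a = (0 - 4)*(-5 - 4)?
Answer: -2640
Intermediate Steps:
a = -12 (a = -(0 - 4)*(-5 - 4)/3 = -(-4)*(-9)/3 = -⅓*36 = -12)
(20*33)*L(a, -7) = (20*33)*(-4) = 660*(-4) = -2640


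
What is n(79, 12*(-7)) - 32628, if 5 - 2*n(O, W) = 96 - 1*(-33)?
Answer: -32690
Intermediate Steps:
n(O, W) = -62 (n(O, W) = 5/2 - (96 - 1*(-33))/2 = 5/2 - (96 + 33)/2 = 5/2 - ½*129 = 5/2 - 129/2 = -62)
n(79, 12*(-7)) - 32628 = -62 - 32628 = -32690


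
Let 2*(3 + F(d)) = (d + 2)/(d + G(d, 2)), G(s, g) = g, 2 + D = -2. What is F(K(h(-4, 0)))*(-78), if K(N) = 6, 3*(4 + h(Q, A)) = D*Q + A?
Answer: 195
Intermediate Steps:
D = -4 (D = -2 - 2 = -4)
h(Q, A) = -4 - 4*Q/3 + A/3 (h(Q, A) = -4 + (-4*Q + A)/3 = -4 + (A - 4*Q)/3 = -4 + (-4*Q/3 + A/3) = -4 - 4*Q/3 + A/3)
F(d) = -5/2 (F(d) = -3 + ((d + 2)/(d + 2))/2 = -3 + ((2 + d)/(2 + d))/2 = -3 + (½)*1 = -3 + ½ = -5/2)
F(K(h(-4, 0)))*(-78) = -5/2*(-78) = 195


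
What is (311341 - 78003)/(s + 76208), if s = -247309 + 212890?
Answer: 233338/41789 ≈ 5.5837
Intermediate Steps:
s = -34419
(311341 - 78003)/(s + 76208) = (311341 - 78003)/(-34419 + 76208) = 233338/41789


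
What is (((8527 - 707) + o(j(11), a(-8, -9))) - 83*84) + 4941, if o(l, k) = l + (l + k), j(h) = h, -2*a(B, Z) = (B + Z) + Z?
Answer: 5824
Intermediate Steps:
a(B, Z) = -Z - B/2 (a(B, Z) = -((B + Z) + Z)/2 = -(B + 2*Z)/2 = -Z - B/2)
o(l, k) = k + 2*l (o(l, k) = l + (k + l) = k + 2*l)
(((8527 - 707) + o(j(11), a(-8, -9))) - 83*84) + 4941 = (((8527 - 707) + ((-1*(-9) - ½*(-8)) + 2*11)) - 83*84) + 4941 = ((7820 + ((9 + 4) + 22)) - 6972) + 4941 = ((7820 + (13 + 22)) - 6972) + 4941 = ((7820 + 35) - 6972) + 4941 = (7855 - 6972) + 4941 = 883 + 4941 = 5824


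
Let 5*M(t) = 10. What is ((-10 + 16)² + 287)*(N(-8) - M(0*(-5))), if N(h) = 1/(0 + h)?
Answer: -5491/8 ≈ -686.38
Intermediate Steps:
M(t) = 2 (M(t) = (⅕)*10 = 2)
N(h) = 1/h
((-10 + 16)² + 287)*(N(-8) - M(0*(-5))) = ((-10 + 16)² + 287)*(1/(-8) - 1*2) = (6² + 287)*(-⅛ - 2) = (36 + 287)*(-17/8) = 323*(-17/8) = -5491/8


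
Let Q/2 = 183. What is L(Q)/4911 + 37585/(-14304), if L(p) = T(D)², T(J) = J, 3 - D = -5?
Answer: -61221493/23415648 ≈ -2.6146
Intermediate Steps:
D = 8 (D = 3 - 1*(-5) = 3 + 5 = 8)
Q = 366 (Q = 2*183 = 366)
L(p) = 64 (L(p) = 8² = 64)
L(Q)/4911 + 37585/(-14304) = 64/4911 + 37585/(-14304) = 64*(1/4911) + 37585*(-1/14304) = 64/4911 - 37585/14304 = -61221493/23415648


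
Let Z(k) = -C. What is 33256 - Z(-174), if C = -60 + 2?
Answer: 33198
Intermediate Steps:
C = -58
Z(k) = 58 (Z(k) = -1*(-58) = 58)
33256 - Z(-174) = 33256 - 1*58 = 33256 - 58 = 33198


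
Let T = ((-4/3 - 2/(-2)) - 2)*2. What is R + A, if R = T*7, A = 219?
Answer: 559/3 ≈ 186.33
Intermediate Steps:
T = -14/3 (T = ((-4*⅓ - 2*(-½)) - 2)*2 = ((-4/3 + 1) - 2)*2 = (-⅓ - 2)*2 = -7/3*2 = -14/3 ≈ -4.6667)
R = -98/3 (R = -14/3*7 = -98/3 ≈ -32.667)
R + A = -98/3 + 219 = 559/3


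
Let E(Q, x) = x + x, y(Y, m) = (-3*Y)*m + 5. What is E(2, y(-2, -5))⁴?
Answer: 6250000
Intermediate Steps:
y(Y, m) = 5 - 3*Y*m (y(Y, m) = -3*Y*m + 5 = 5 - 3*Y*m)
E(Q, x) = 2*x
E(2, y(-2, -5))⁴ = (2*(5 - 3*(-2)*(-5)))⁴ = (2*(5 - 30))⁴ = (2*(-25))⁴ = (-50)⁴ = 6250000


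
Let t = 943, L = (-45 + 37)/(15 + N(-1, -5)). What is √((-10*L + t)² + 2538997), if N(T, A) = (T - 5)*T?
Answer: √1515031366/21 ≈ 1853.5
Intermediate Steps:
N(T, A) = T*(-5 + T) (N(T, A) = (-5 + T)*T = T*(-5 + T))
L = -8/21 (L = (-45 + 37)/(15 - (-5 - 1)) = -8/(15 - 1*(-6)) = -8/(15 + 6) = -8/21 ≈ -0.38095)
√((-10*L + t)² + 2538997) = √((-10*(-8/21) + 943)² + 2538997) = √((80/21 + 943)² + 2538997) = √((19883/21)² + 2538997) = √(395333689/441 + 2538997) = √(1515031366/441) = √1515031366/21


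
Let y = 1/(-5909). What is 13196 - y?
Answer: 77975165/5909 ≈ 13196.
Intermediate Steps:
y = -1/5909 ≈ -0.00016923
13196 - y = 13196 - 1*(-1/5909) = 13196 + 1/5909 = 77975165/5909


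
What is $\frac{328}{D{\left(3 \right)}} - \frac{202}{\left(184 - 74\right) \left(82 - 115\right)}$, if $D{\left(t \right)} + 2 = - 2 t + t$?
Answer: $- \frac{118963}{1815} \approx -65.544$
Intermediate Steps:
$D{\left(t \right)} = -2 - t$ ($D{\left(t \right)} = -2 + \left(- 2 t + t\right) = -2 - t$)
$\frac{328}{D{\left(3 \right)}} - \frac{202}{\left(184 - 74\right) \left(82 - 115\right)} = \frac{328}{-2 - 3} - \frac{202}{\left(184 - 74\right) \left(82 - 115\right)} = \frac{328}{-2 - 3} - \frac{202}{110 \left(-33\right)} = \frac{328}{-5} - \frac{202}{-3630} = 328 \left(- \frac{1}{5}\right) - - \frac{101}{1815} = - \frac{328}{5} + \frac{101}{1815} = - \frac{118963}{1815}$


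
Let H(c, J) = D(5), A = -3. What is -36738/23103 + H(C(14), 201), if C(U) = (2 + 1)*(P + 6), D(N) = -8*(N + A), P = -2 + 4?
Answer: -45154/2567 ≈ -17.590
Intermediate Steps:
P = 2
D(N) = 24 - 8*N (D(N) = -8*(N - 3) = -8*(-3 + N) = 24 - 8*N)
C(U) = 24 (C(U) = (2 + 1)*(2 + 6) = 3*8 = 24)
H(c, J) = -16 (H(c, J) = 24 - 8*5 = 24 - 40 = -16)
-36738/23103 + H(C(14), 201) = -36738/23103 - 16 = -36738*1/23103 - 16 = -4082/2567 - 16 = -45154/2567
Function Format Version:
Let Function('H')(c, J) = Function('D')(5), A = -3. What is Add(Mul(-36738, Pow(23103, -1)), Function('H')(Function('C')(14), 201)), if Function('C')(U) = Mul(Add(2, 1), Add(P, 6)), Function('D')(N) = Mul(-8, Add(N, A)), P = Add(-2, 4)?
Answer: Rational(-45154, 2567) ≈ -17.590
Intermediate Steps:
P = 2
Function('D')(N) = Add(24, Mul(-8, N)) (Function('D')(N) = Mul(-8, Add(N, -3)) = Mul(-8, Add(-3, N)) = Add(24, Mul(-8, N)))
Function('C')(U) = 24 (Function('C')(U) = Mul(Add(2, 1), Add(2, 6)) = Mul(3, 8) = 24)
Function('H')(c, J) = -16 (Function('H')(c, J) = Add(24, Mul(-8, 5)) = Add(24, -40) = -16)
Add(Mul(-36738, Pow(23103, -1)), Function('H')(Function('C')(14), 201)) = Add(Mul(-36738, Pow(23103, -1)), -16) = Add(Mul(-36738, Rational(1, 23103)), -16) = Add(Rational(-4082, 2567), -16) = Rational(-45154, 2567)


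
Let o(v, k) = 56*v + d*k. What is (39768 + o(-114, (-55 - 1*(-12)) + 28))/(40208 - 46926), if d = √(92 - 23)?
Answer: -16692/3359 + 15*√69/6718 ≈ -4.9508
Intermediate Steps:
d = √69 ≈ 8.3066
o(v, k) = 56*v + k*√69 (o(v, k) = 56*v + √69*k = 56*v + k*√69)
(39768 + o(-114, (-55 - 1*(-12)) + 28))/(40208 - 46926) = (39768 + (56*(-114) + ((-55 - 1*(-12)) + 28)*√69))/(40208 - 46926) = (39768 + (-6384 + ((-55 + 12) + 28)*√69))/(-6718) = (39768 + (-6384 + (-43 + 28)*√69))*(-1/6718) = (39768 + (-6384 - 15*√69))*(-1/6718) = (33384 - 15*√69)*(-1/6718) = -16692/3359 + 15*√69/6718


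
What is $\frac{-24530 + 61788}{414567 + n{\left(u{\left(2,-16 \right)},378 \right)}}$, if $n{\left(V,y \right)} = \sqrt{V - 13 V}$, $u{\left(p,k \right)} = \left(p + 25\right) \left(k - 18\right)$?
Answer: $\frac{1716215254}{19096198497} - \frac{74516 \sqrt{34}}{19096198497} \approx 0.089849$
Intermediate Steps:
$u{\left(p,k \right)} = \left(-18 + k\right) \left(25 + p\right)$ ($u{\left(p,k \right)} = \left(25 + p\right) \left(-18 + k\right) = \left(-18 + k\right) \left(25 + p\right)$)
$n{\left(V,y \right)} = 2 \sqrt{3} \sqrt{- V}$ ($n{\left(V,y \right)} = \sqrt{- 12 V} = 2 \sqrt{3} \sqrt{- V}$)
$\frac{-24530 + 61788}{414567 + n{\left(u{\left(2,-16 \right)},378 \right)}} = \frac{-24530 + 61788}{414567 + 2 \sqrt{3} \sqrt{- (-450 - 36 + 25 \left(-16\right) - 32)}} = \frac{37258}{414567 + 2 \sqrt{3} \sqrt{- (-450 - 36 - 400 - 32)}} = \frac{37258}{414567 + 2 \sqrt{3} \sqrt{\left(-1\right) \left(-918\right)}} = \frac{37258}{414567 + 2 \sqrt{3} \sqrt{918}} = \frac{37258}{414567 + 2 \sqrt{3} \cdot 3 \sqrt{102}} = \frac{37258}{414567 + 18 \sqrt{34}}$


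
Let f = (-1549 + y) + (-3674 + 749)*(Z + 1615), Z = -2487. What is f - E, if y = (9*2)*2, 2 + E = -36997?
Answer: 2586086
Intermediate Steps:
E = -36999 (E = -2 - 36997 = -36999)
y = 36 (y = 18*2 = 36)
f = 2549087 (f = (-1549 + 36) + (-3674 + 749)*(-2487 + 1615) = -1513 - 2925*(-872) = -1513 + 2550600 = 2549087)
f - E = 2549087 - 1*(-36999) = 2549087 + 36999 = 2586086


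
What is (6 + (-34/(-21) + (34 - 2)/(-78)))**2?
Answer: 430336/8281 ≈ 51.967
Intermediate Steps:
(6 + (-34/(-21) + (34 - 2)/(-78)))**2 = (6 + (-34*(-1/21) + 32*(-1/78)))**2 = (6 + (34/21 - 16/39))**2 = (6 + 110/91)**2 = (656/91)**2 = 430336/8281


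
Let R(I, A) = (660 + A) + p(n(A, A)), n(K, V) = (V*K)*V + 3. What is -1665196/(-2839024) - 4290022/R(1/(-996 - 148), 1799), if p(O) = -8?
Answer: -3043848505783/1739611956 ≈ -1749.7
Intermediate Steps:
n(K, V) = 3 + K*V**2 (n(K, V) = (K*V)*V + 3 = K*V**2 + 3 = 3 + K*V**2)
R(I, A) = 652 + A (R(I, A) = (660 + A) - 8 = 652 + A)
-1665196/(-2839024) - 4290022/R(1/(-996 - 148), 1799) = -1665196/(-2839024) - 4290022/(652 + 1799) = -1665196*(-1/2839024) - 4290022/2451 = 416299/709756 - 4290022*1/2451 = 416299/709756 - 4290022/2451 = -3043848505783/1739611956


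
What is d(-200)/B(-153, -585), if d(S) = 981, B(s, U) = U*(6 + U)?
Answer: 109/37635 ≈ 0.0028962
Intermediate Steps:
d(-200)/B(-153, -585) = 981/((-585*(6 - 585))) = 981/((-585*(-579))) = 981/338715 = 981*(1/338715) = 109/37635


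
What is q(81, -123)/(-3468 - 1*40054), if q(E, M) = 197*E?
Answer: -15957/43522 ≈ -0.36664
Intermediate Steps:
q(81, -123)/(-3468 - 1*40054) = (197*81)/(-3468 - 1*40054) = 15957/(-3468 - 40054) = 15957/(-43522) = 15957*(-1/43522) = -15957/43522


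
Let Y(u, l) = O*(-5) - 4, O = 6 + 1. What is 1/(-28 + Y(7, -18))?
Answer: -1/67 ≈ -0.014925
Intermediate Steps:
O = 7
Y(u, l) = -39 (Y(u, l) = 7*(-5) - 4 = -35 - 4 = -39)
1/(-28 + Y(7, -18)) = 1/(-28 - 39) = 1/(-67) = -1/67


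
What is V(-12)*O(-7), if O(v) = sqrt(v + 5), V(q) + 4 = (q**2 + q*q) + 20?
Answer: 304*I*sqrt(2) ≈ 429.92*I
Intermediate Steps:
V(q) = 16 + 2*q**2 (V(q) = -4 + ((q**2 + q*q) + 20) = -4 + ((q**2 + q**2) + 20) = -4 + (2*q**2 + 20) = -4 + (20 + 2*q**2) = 16 + 2*q**2)
O(v) = sqrt(5 + v)
V(-12)*O(-7) = (16 + 2*(-12)**2)*sqrt(5 - 7) = (16 + 2*144)*sqrt(-2) = (16 + 288)*(I*sqrt(2)) = 304*(I*sqrt(2)) = 304*I*sqrt(2)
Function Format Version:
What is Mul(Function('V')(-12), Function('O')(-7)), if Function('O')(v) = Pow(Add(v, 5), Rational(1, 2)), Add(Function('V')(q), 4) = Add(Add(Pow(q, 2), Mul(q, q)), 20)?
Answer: Mul(304, I, Pow(2, Rational(1, 2))) ≈ Mul(429.92, I)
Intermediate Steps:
Function('V')(q) = Add(16, Mul(2, Pow(q, 2))) (Function('V')(q) = Add(-4, Add(Add(Pow(q, 2), Mul(q, q)), 20)) = Add(-4, Add(Add(Pow(q, 2), Pow(q, 2)), 20)) = Add(-4, Add(Mul(2, Pow(q, 2)), 20)) = Add(-4, Add(20, Mul(2, Pow(q, 2)))) = Add(16, Mul(2, Pow(q, 2))))
Function('O')(v) = Pow(Add(5, v), Rational(1, 2))
Mul(Function('V')(-12), Function('O')(-7)) = Mul(Add(16, Mul(2, Pow(-12, 2))), Pow(Add(5, -7), Rational(1, 2))) = Mul(Add(16, Mul(2, 144)), Pow(-2, Rational(1, 2))) = Mul(Add(16, 288), Mul(I, Pow(2, Rational(1, 2)))) = Mul(304, Mul(I, Pow(2, Rational(1, 2)))) = Mul(304, I, Pow(2, Rational(1, 2)))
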